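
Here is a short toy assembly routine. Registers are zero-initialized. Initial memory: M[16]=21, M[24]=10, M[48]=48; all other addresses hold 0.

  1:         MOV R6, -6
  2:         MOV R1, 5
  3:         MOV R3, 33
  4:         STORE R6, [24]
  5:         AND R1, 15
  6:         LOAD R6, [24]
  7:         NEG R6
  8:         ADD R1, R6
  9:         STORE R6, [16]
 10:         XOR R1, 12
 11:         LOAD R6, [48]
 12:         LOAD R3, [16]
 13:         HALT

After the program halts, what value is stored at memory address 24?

-6

after MOV R6, -6: R6=-6
after MOV R1, 5: R1=5
after MOV R3, 33: R3=33
STORE R6, [24] → M[24]=-6
after AND R1, 15: R1=5&15=5
after LOAD R6, [24]: R6=M[24]=-6
after NEG R6: R6=-(-6)=6
after ADD R1, R6: R1=5+6=11
STORE R6, [16] → M[16]=6
after XOR R1, 12: R1=11^12=7
after LOAD R6, [48]: R6=M[48]=48
after LOAD R3, [16]: R3=M[16]=6
halt.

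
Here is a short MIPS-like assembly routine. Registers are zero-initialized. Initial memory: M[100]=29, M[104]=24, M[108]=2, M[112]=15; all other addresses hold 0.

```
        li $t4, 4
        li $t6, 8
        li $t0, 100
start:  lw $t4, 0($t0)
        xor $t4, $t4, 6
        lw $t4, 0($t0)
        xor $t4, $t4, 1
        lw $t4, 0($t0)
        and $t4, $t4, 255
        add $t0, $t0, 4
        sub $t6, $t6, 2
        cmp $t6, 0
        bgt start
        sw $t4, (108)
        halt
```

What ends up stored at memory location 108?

15

after li $t4, 4: $t4=4
after li $t6, 8: $t6=8
after li $t0, 100: $t0=100
after lw $t4, 0($t0): $t4=M[100]=29
after xor $t4, $t4, 6: $t4=29^6=27
after lw $t4, 0($t0): $t4=M[100]=29
after xor $t4, $t4, 1: $t4=29^1=28
after lw $t4, 0($t0): $t4=M[100]=29
after and $t4, $t4, 255: $t4=29&255=29
after add $t0, $t0, 4: $t0=100+4=104
after sub $t6, $t6, 2: $t6=8-2=6
cmp $t6, 0  (cmp 6,0)
bgt start: taken
after lw $t4, 0($t0): $t4=M[104]=24
after xor $t4, $t4, 6: $t4=24^6=30
after lw $t4, 0($t0): $t4=M[104]=24
after xor $t4, $t4, 1: $t4=24^1=25
after lw $t4, 0($t0): $t4=M[104]=24
after and $t4, $t4, 255: $t4=24&255=24
after add $t0, $t0, 4: $t0=104+4=108
after sub $t6, $t6, 2: $t6=6-2=4
cmp $t6, 0  (cmp 4,0)
bgt start: taken
after lw $t4, 0($t0): $t4=M[108]=2
after xor $t4, $t4, 6: $t4=2^6=4
after lw $t4, 0($t0): $t4=M[108]=2
after xor $t4, $t4, 1: $t4=2^1=3
after lw $t4, 0($t0): $t4=M[108]=2
after and $t4, $t4, 255: $t4=2&255=2
after add $t0, $t0, 4: $t0=108+4=112
after sub $t6, $t6, 2: $t6=4-2=2
cmp $t6, 0  (cmp 2,0)
bgt start: taken
after lw $t4, 0($t0): $t4=M[112]=15
after xor $t4, $t4, 6: $t4=15^6=9
after lw $t4, 0($t0): $t4=M[112]=15
after xor $t4, $t4, 1: $t4=15^1=14
after lw $t4, 0($t0): $t4=M[112]=15
after and $t4, $t4, 255: $t4=15&255=15
after add $t0, $t0, 4: $t0=112+4=116
after sub $t6, $t6, 2: $t6=2-2=0
cmp $t6, 0  (cmp 0,0)
bgt start: not taken
sw $t4, (108) → M[108]=15
halt.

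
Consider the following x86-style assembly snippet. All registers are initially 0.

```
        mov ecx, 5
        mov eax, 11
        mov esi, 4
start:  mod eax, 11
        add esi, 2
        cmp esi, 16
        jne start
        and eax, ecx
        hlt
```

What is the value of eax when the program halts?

ecx=5
eax=11
esi=4
eax=11%11=0
esi=4+2=6
cmp esi, 16  (cmp 6,16)
jne start: taken
eax=0%11=0
esi=6+2=8
cmp esi, 16  (cmp 8,16)
jne start: taken
eax=0%11=0
esi=8+2=10
cmp esi, 16  (cmp 10,16)
jne start: taken
eax=0%11=0
esi=10+2=12
cmp esi, 16  (cmp 12,16)
jne start: taken
eax=0%11=0
esi=12+2=14
cmp esi, 16  (cmp 14,16)
jne start: taken
eax=0%11=0
esi=14+2=16
cmp esi, 16  (cmp 16,16)
jne start: not taken
eax=0&5=0
halt.

0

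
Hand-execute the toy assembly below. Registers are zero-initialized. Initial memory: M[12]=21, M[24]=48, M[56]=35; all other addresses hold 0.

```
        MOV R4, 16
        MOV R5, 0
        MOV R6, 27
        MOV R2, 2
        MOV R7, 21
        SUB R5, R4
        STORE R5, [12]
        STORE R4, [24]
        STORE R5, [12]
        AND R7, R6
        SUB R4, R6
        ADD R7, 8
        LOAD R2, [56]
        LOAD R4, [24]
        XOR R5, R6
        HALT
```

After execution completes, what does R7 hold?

MOV R4, 16 → R4=16
MOV R5, 0 → R5=0
MOV R6, 27 → R6=27
MOV R2, 2 → R2=2
MOV R7, 21 → R7=21
SUB R5, R4 → R5=0-16=-16
STORE R5, [12] → M[12]=-16
STORE R4, [24] → M[24]=16
STORE R5, [12] → M[12]=-16
AND R7, R6 → R7=21&27=17
SUB R4, R6 → R4=16-27=-11
ADD R7, 8 → R7=17+8=25
LOAD R2, [56] → R2=M[56]=35
LOAD R4, [24] → R4=M[24]=16
XOR R5, R6 → R5=(-16)^27=-21
halt.

25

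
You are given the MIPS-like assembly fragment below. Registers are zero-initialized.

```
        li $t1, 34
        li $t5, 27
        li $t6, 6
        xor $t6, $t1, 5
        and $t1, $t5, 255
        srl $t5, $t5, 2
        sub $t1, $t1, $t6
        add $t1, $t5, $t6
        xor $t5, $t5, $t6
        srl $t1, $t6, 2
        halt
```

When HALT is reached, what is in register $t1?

9

after li $t1, 34: $t1=34
after li $t5, 27: $t5=27
after li $t6, 6: $t6=6
after xor $t6, $t1, 5: $t6=34^5=39
after and $t1, $t5, 255: $t1=27&255=27
after srl $t5, $t5, 2: $t5=27>>2=6
after sub $t1, $t1, $t6: $t1=27-39=-12
after add $t1, $t5, $t6: $t1=6+39=45
after xor $t5, $t5, $t6: $t5=6^39=33
after srl $t1, $t6, 2: $t1=39>>2=9
halt.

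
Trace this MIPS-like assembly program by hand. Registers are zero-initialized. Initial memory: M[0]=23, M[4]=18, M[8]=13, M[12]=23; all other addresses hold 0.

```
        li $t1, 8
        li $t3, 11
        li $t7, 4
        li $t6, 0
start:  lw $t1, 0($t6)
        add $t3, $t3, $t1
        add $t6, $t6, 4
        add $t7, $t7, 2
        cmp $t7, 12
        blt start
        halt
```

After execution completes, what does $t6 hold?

after li $t1, 8: $t1=8
after li $t3, 11: $t3=11
after li $t7, 4: $t7=4
after li $t6, 0: $t6=0
after lw $t1, 0($t6): $t1=M[0]=23
after add $t3, $t3, $t1: $t3=11+23=34
after add $t6, $t6, 4: $t6=0+4=4
after add $t7, $t7, 2: $t7=4+2=6
cmp $t7, 12  (cmp 6,12)
blt start: taken
after lw $t1, 0($t6): $t1=M[4]=18
after add $t3, $t3, $t1: $t3=34+18=52
after add $t6, $t6, 4: $t6=4+4=8
after add $t7, $t7, 2: $t7=6+2=8
cmp $t7, 12  (cmp 8,12)
blt start: taken
after lw $t1, 0($t6): $t1=M[8]=13
after add $t3, $t3, $t1: $t3=52+13=65
after add $t6, $t6, 4: $t6=8+4=12
after add $t7, $t7, 2: $t7=8+2=10
cmp $t7, 12  (cmp 10,12)
blt start: taken
after lw $t1, 0($t6): $t1=M[12]=23
after add $t3, $t3, $t1: $t3=65+23=88
after add $t6, $t6, 4: $t6=12+4=16
after add $t7, $t7, 2: $t7=10+2=12
cmp $t7, 12  (cmp 12,12)
blt start: not taken
halt.

16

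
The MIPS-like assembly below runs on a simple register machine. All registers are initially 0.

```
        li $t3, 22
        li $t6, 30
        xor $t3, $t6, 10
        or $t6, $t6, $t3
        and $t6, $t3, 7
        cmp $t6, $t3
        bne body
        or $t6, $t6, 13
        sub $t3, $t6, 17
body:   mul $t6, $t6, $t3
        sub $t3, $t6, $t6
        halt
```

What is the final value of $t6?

$t3=22
$t6=30
$t3=30^10=20
$t6=30|20=30
$t6=20&7=4
cmp $t6, $t3  (cmp 4,20)
bne body: taken
$t6=4*20=80
$t3=80-80=0
halt.

80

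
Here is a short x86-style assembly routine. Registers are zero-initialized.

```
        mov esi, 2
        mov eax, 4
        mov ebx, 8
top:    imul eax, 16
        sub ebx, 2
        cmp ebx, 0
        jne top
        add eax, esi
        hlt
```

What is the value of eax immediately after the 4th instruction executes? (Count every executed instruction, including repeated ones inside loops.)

64

mov esi, 2 → esi=2
mov eax, 4 → eax=4
mov ebx, 8 → ebx=8
imul eax, 16 → eax=4*16=64
After step 4: eax = 64.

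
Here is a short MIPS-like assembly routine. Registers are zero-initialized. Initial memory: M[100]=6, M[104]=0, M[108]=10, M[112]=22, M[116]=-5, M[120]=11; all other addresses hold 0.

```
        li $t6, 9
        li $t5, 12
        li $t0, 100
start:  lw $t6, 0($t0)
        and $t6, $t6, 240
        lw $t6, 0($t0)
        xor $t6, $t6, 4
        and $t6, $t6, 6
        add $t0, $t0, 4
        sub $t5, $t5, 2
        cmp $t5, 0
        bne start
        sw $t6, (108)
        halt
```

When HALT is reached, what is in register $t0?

$t6=9
$t5=12
$t0=100
$t6=M[100]=6
$t6=6&240=0
$t6=M[100]=6
$t6=6^4=2
$t6=2&6=2
$t0=100+4=104
$t5=12-2=10
cmp $t5, 0  (cmp 10,0)
bne start: taken
$t6=M[104]=0
$t6=0&240=0
$t6=M[104]=0
$t6=0^4=4
$t6=4&6=4
$t0=104+4=108
$t5=10-2=8
cmp $t5, 0  (cmp 8,0)
bne start: taken
$t6=M[108]=10
$t6=10&240=0
$t6=M[108]=10
$t6=10^4=14
$t6=14&6=6
$t0=108+4=112
$t5=8-2=6
cmp $t5, 0  (cmp 6,0)
bne start: taken
$t6=M[112]=22
$t6=22&240=16
$t6=M[112]=22
$t6=22^4=18
$t6=18&6=2
$t0=112+4=116
$t5=6-2=4
cmp $t5, 0  (cmp 4,0)
bne start: taken
$t6=M[116]=-5
$t6=(-5)&240=240
$t6=M[116]=-5
$t6=(-5)^4=-1
$t6=(-1)&6=6
$t0=116+4=120
$t5=4-2=2
cmp $t5, 0  (cmp 2,0)
bne start: taken
$t6=M[120]=11
$t6=11&240=0
$t6=M[120]=11
$t6=11^4=15
$t6=15&6=6
$t0=120+4=124
$t5=2-2=0
cmp $t5, 0  (cmp 0,0)
bne start: not taken
sw $t6, (108) → M[108]=6
halt.

124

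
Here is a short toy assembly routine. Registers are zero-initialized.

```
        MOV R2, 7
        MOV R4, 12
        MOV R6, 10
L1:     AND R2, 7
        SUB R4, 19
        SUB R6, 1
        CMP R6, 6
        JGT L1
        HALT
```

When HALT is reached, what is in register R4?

-64

R2=7
R4=12
R6=10
R2=7&7=7
R4=12-19=-7
R6=10-1=9
CMP R6, 6  (cmp 9,6)
JGT L1: taken
R2=7&7=7
R4=(-7)-19=-26
R6=9-1=8
CMP R6, 6  (cmp 8,6)
JGT L1: taken
R2=7&7=7
R4=(-26)-19=-45
R6=8-1=7
CMP R6, 6  (cmp 7,6)
JGT L1: taken
R2=7&7=7
R4=(-45)-19=-64
R6=7-1=6
CMP R6, 6  (cmp 6,6)
JGT L1: not taken
halt.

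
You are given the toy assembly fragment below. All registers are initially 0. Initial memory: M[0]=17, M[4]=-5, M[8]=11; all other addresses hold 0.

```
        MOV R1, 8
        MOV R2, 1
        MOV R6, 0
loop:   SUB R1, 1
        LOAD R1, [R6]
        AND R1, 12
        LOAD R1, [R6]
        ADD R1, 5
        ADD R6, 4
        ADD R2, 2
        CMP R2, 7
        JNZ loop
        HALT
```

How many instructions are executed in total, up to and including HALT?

31

after MOV R1, 8: R1=8
after MOV R2, 1: R2=1
after MOV R6, 0: R6=0
after SUB R1, 1: R1=8-1=7
after LOAD R1, [R6]: R1=M[0]=17
after AND R1, 12: R1=17&12=0
after LOAD R1, [R6]: R1=M[0]=17
after ADD R1, 5: R1=17+5=22
after ADD R6, 4: R6=0+4=4
after ADD R2, 2: R2=1+2=3
CMP R2, 7  (cmp 3,7)
JNZ loop: taken
after SUB R1, 1: R1=22-1=21
after LOAD R1, [R6]: R1=M[4]=-5
after AND R1, 12: R1=(-5)&12=8
after LOAD R1, [R6]: R1=M[4]=-5
after ADD R1, 5: R1=(-5)+5=0
after ADD R6, 4: R6=4+4=8
after ADD R2, 2: R2=3+2=5
CMP R2, 7  (cmp 5,7)
JNZ loop: taken
after SUB R1, 1: R1=0-1=-1
after LOAD R1, [R6]: R1=M[8]=11
after AND R1, 12: R1=11&12=8
after LOAD R1, [R6]: R1=M[8]=11
after ADD R1, 5: R1=11+5=16
after ADD R6, 4: R6=8+4=12
after ADD R2, 2: R2=5+2=7
CMP R2, 7  (cmp 7,7)
JNZ loop: not taken
halt.
Total executed instructions: 31.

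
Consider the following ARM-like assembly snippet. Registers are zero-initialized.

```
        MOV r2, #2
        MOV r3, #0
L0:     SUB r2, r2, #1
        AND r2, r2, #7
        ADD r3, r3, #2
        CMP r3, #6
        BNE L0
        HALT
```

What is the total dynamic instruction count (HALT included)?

18

after MOV r2, #2: r2=2
after MOV r3, #0: r3=0
after SUB r2, r2, #1: r2=2-1=1
after AND r2, r2, #7: r2=1&7=1
after ADD r3, r3, #2: r3=0+2=2
CMP r3, #6  (cmp 2,6)
BNE L0: taken
after SUB r2, r2, #1: r2=1-1=0
after AND r2, r2, #7: r2=0&7=0
after ADD r3, r3, #2: r3=2+2=4
CMP r3, #6  (cmp 4,6)
BNE L0: taken
after SUB r2, r2, #1: r2=0-1=-1
after AND r2, r2, #7: r2=(-1)&7=7
after ADD r3, r3, #2: r3=4+2=6
CMP r3, #6  (cmp 6,6)
BNE L0: not taken
halt.
Total executed instructions: 18.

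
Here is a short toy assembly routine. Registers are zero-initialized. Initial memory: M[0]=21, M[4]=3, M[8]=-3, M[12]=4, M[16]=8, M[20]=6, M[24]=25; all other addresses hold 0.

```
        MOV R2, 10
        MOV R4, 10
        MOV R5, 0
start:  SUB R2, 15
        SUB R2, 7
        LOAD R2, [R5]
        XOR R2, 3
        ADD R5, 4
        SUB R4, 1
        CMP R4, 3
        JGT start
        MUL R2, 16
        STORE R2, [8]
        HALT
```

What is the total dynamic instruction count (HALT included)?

62

R2=10
R4=10
R5=0
R2=10-15=-5
R2=(-5)-7=-12
R2=M[0]=21
R2=21^3=22
R5=0+4=4
R4=10-1=9
CMP R4, 3  (cmp 9,3)
JGT start: taken
R2=22-15=7
R2=7-7=0
R2=M[4]=3
R2=3^3=0
R5=4+4=8
R4=9-1=8
CMP R4, 3  (cmp 8,3)
JGT start: taken
R2=0-15=-15
R2=(-15)-7=-22
R2=M[8]=-3
R2=(-3)^3=-2
R5=8+4=12
R4=8-1=7
CMP R4, 3  (cmp 7,3)
JGT start: taken
R2=(-2)-15=-17
R2=(-17)-7=-24
R2=M[12]=4
R2=4^3=7
R5=12+4=16
R4=7-1=6
CMP R4, 3  (cmp 6,3)
JGT start: taken
R2=7-15=-8
R2=(-8)-7=-15
R2=M[16]=8
R2=8^3=11
R5=16+4=20
R4=6-1=5
CMP R4, 3  (cmp 5,3)
JGT start: taken
R2=11-15=-4
R2=(-4)-7=-11
R2=M[20]=6
R2=6^3=5
R5=20+4=24
R4=5-1=4
CMP R4, 3  (cmp 4,3)
JGT start: taken
R2=5-15=-10
R2=(-10)-7=-17
R2=M[24]=25
R2=25^3=26
R5=24+4=28
R4=4-1=3
CMP R4, 3  (cmp 3,3)
JGT start: not taken
R2=26*16=416
STORE R2, [8] → M[8]=416
halt.
Total executed instructions: 62.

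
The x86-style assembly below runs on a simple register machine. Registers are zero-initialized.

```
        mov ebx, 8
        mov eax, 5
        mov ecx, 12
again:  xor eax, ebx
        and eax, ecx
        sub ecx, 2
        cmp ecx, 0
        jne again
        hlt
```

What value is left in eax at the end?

0

after mov ebx, 8: ebx=8
after mov eax, 5: eax=5
after mov ecx, 12: ecx=12
after xor eax, ebx: eax=5^8=13
after and eax, ecx: eax=13&12=12
after sub ecx, 2: ecx=12-2=10
cmp ecx, 0  (cmp 10,0)
jne again: taken
after xor eax, ebx: eax=12^8=4
after and eax, ecx: eax=4&10=0
after sub ecx, 2: ecx=10-2=8
cmp ecx, 0  (cmp 8,0)
jne again: taken
after xor eax, ebx: eax=0^8=8
after and eax, ecx: eax=8&8=8
after sub ecx, 2: ecx=8-2=6
cmp ecx, 0  (cmp 6,0)
jne again: taken
after xor eax, ebx: eax=8^8=0
after and eax, ecx: eax=0&6=0
after sub ecx, 2: ecx=6-2=4
cmp ecx, 0  (cmp 4,0)
jne again: taken
after xor eax, ebx: eax=0^8=8
after and eax, ecx: eax=8&4=0
after sub ecx, 2: ecx=4-2=2
cmp ecx, 0  (cmp 2,0)
jne again: taken
after xor eax, ebx: eax=0^8=8
after and eax, ecx: eax=8&2=0
after sub ecx, 2: ecx=2-2=0
cmp ecx, 0  (cmp 0,0)
jne again: not taken
halt.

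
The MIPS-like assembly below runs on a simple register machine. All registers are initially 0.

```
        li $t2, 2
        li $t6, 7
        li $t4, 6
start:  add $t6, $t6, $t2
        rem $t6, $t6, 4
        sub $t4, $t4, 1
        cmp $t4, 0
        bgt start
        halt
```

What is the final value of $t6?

after li $t2, 2: $t2=2
after li $t6, 7: $t6=7
after li $t4, 6: $t4=6
after add $t6, $t6, $t2: $t6=7+2=9
after rem $t6, $t6, 4: $t6=9%4=1
after sub $t4, $t4, 1: $t4=6-1=5
cmp $t4, 0  (cmp 5,0)
bgt start: taken
after add $t6, $t6, $t2: $t6=1+2=3
after rem $t6, $t6, 4: $t6=3%4=3
after sub $t4, $t4, 1: $t4=5-1=4
cmp $t4, 0  (cmp 4,0)
bgt start: taken
after add $t6, $t6, $t2: $t6=3+2=5
after rem $t6, $t6, 4: $t6=5%4=1
after sub $t4, $t4, 1: $t4=4-1=3
cmp $t4, 0  (cmp 3,0)
bgt start: taken
after add $t6, $t6, $t2: $t6=1+2=3
after rem $t6, $t6, 4: $t6=3%4=3
after sub $t4, $t4, 1: $t4=3-1=2
cmp $t4, 0  (cmp 2,0)
bgt start: taken
after add $t6, $t6, $t2: $t6=3+2=5
after rem $t6, $t6, 4: $t6=5%4=1
after sub $t4, $t4, 1: $t4=2-1=1
cmp $t4, 0  (cmp 1,0)
bgt start: taken
after add $t6, $t6, $t2: $t6=1+2=3
after rem $t6, $t6, 4: $t6=3%4=3
after sub $t4, $t4, 1: $t4=1-1=0
cmp $t4, 0  (cmp 0,0)
bgt start: not taken
halt.

3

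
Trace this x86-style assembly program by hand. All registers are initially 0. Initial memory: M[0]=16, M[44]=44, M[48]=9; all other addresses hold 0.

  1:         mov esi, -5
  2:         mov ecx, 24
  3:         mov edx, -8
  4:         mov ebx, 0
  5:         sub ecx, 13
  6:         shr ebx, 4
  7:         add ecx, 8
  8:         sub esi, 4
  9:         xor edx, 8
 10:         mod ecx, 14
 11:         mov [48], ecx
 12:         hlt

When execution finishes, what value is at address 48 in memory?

esi=-5
ecx=24
edx=-8
ebx=0
ecx=24-13=11
ebx=0>>4=0
ecx=11+8=19
esi=(-5)-4=-9
edx=(-8)^8=-16
ecx=19%14=5
mov [48], ecx → M[48]=5
halt.

5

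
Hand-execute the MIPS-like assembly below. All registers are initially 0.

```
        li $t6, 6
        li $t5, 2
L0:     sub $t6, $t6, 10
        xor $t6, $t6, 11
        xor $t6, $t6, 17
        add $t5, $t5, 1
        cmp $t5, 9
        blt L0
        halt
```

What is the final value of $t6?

-218

after li $t6, 6: $t6=6
after li $t5, 2: $t5=2
after sub $t6, $t6, 10: $t6=6-10=-4
after xor $t6, $t6, 11: $t6=(-4)^11=-9
after xor $t6, $t6, 17: $t6=(-9)^17=-26
after add $t5, $t5, 1: $t5=2+1=3
cmp $t5, 9  (cmp 3,9)
blt L0: taken
after sub $t6, $t6, 10: $t6=(-26)-10=-36
after xor $t6, $t6, 11: $t6=(-36)^11=-41
after xor $t6, $t6, 17: $t6=(-41)^17=-58
after add $t5, $t5, 1: $t5=3+1=4
cmp $t5, 9  (cmp 4,9)
blt L0: taken
after sub $t6, $t6, 10: $t6=(-58)-10=-68
after xor $t6, $t6, 11: $t6=(-68)^11=-73
after xor $t6, $t6, 17: $t6=(-73)^17=-90
after add $t5, $t5, 1: $t5=4+1=5
cmp $t5, 9  (cmp 5,9)
blt L0: taken
after sub $t6, $t6, 10: $t6=(-90)-10=-100
after xor $t6, $t6, 11: $t6=(-100)^11=-105
after xor $t6, $t6, 17: $t6=(-105)^17=-122
after add $t5, $t5, 1: $t5=5+1=6
cmp $t5, 9  (cmp 6,9)
blt L0: taken
after sub $t6, $t6, 10: $t6=(-122)-10=-132
after xor $t6, $t6, 11: $t6=(-132)^11=-137
after xor $t6, $t6, 17: $t6=(-137)^17=-154
after add $t5, $t5, 1: $t5=6+1=7
cmp $t5, 9  (cmp 7,9)
blt L0: taken
after sub $t6, $t6, 10: $t6=(-154)-10=-164
after xor $t6, $t6, 11: $t6=(-164)^11=-169
after xor $t6, $t6, 17: $t6=(-169)^17=-186
after add $t5, $t5, 1: $t5=7+1=8
cmp $t5, 9  (cmp 8,9)
blt L0: taken
after sub $t6, $t6, 10: $t6=(-186)-10=-196
after xor $t6, $t6, 11: $t6=(-196)^11=-201
after xor $t6, $t6, 17: $t6=(-201)^17=-218
after add $t5, $t5, 1: $t5=8+1=9
cmp $t5, 9  (cmp 9,9)
blt L0: not taken
halt.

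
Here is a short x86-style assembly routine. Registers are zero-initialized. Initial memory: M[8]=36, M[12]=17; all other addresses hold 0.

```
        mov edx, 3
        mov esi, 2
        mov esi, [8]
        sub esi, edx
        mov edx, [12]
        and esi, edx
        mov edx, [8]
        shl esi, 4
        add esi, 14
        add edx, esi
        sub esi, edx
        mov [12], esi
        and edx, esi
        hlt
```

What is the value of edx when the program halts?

mov edx, 3 → edx=3
mov esi, 2 → esi=2
mov esi, [8] → esi=M[8]=36
sub esi, edx → esi=36-3=33
mov edx, [12] → edx=M[12]=17
and esi, edx → esi=33&17=1
mov edx, [8] → edx=M[8]=36
shl esi, 4 → esi=1<<4=16
add esi, 14 → esi=16+14=30
add edx, esi → edx=36+30=66
sub esi, edx → esi=30-66=-36
mov [12], esi → M[12]=-36
and edx, esi → edx=66&(-36)=64
halt.

64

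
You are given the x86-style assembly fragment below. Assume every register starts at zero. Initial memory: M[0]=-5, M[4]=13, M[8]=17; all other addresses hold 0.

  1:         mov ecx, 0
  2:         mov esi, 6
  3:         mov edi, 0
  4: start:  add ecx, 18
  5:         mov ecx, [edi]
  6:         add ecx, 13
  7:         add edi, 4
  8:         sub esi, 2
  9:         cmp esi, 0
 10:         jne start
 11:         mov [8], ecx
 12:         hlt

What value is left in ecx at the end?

30

mov ecx, 0 → ecx=0
mov esi, 6 → esi=6
mov edi, 0 → edi=0
add ecx, 18 → ecx=0+18=18
mov ecx, [edi] → ecx=M[0]=-5
add ecx, 13 → ecx=(-5)+13=8
add edi, 4 → edi=0+4=4
sub esi, 2 → esi=6-2=4
cmp esi, 0  (cmp 4,0)
jne start: taken
add ecx, 18 → ecx=8+18=26
mov ecx, [edi] → ecx=M[4]=13
add ecx, 13 → ecx=13+13=26
add edi, 4 → edi=4+4=8
sub esi, 2 → esi=4-2=2
cmp esi, 0  (cmp 2,0)
jne start: taken
add ecx, 18 → ecx=26+18=44
mov ecx, [edi] → ecx=M[8]=17
add ecx, 13 → ecx=17+13=30
add edi, 4 → edi=8+4=12
sub esi, 2 → esi=2-2=0
cmp esi, 0  (cmp 0,0)
jne start: not taken
mov [8], ecx → M[8]=30
halt.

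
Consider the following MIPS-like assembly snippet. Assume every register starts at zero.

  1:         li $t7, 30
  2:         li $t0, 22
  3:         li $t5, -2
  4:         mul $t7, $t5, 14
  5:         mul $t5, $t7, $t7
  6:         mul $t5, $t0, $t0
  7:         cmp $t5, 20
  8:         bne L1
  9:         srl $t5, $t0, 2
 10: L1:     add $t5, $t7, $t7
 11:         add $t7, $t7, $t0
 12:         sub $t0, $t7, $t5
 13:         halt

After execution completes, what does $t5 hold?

after li $t7, 30: $t7=30
after li $t0, 22: $t0=22
after li $t5, -2: $t5=-2
after mul $t7, $t5, 14: $t7=(-2)*14=-28
after mul $t5, $t7, $t7: $t5=(-28)*(-28)=784
after mul $t5, $t0, $t0: $t5=22*22=484
cmp $t5, 20  (cmp 484,20)
bne L1: taken
after add $t5, $t7, $t7: $t5=(-28)+(-28)=-56
after add $t7, $t7, $t0: $t7=(-28)+22=-6
after sub $t0, $t7, $t5: $t0=(-6)-(-56)=50
halt.

-56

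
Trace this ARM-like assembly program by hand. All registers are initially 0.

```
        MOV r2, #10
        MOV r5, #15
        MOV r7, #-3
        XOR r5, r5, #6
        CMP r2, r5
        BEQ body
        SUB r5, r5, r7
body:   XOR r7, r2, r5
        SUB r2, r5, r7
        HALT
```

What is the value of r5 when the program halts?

12

r2=10
r5=15
r7=-3
r5=15^6=9
CMP r2, r5  (cmp 10,9)
BEQ body: not taken
r5=9-(-3)=12
r7=10^12=6
r2=12-6=6
halt.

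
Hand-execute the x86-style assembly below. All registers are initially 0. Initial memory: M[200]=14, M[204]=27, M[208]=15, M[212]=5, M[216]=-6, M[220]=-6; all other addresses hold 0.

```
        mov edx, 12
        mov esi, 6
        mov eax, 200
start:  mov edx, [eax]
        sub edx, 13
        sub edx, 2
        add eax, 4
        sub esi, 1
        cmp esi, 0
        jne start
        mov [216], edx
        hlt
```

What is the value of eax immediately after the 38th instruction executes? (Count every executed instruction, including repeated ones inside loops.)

220

after mov edx, 12: edx=12
after mov esi, 6: esi=6
after mov eax, 200: eax=200
after mov edx, [eax]: edx=M[200]=14
after sub edx, 13: edx=14-13=1
after sub edx, 2: edx=1-2=-1
after add eax, 4: eax=200+4=204
after sub esi, 1: esi=6-1=5
cmp esi, 0  (cmp 5,0)
jne start: taken
after mov edx, [eax]: edx=M[204]=27
after sub edx, 13: edx=27-13=14
after sub edx, 2: edx=14-2=12
after add eax, 4: eax=204+4=208
after sub esi, 1: esi=5-1=4
cmp esi, 0  (cmp 4,0)
jne start: taken
after mov edx, [eax]: edx=M[208]=15
after sub edx, 13: edx=15-13=2
after sub edx, 2: edx=2-2=0
after add eax, 4: eax=208+4=212
after sub esi, 1: esi=4-1=3
cmp esi, 0  (cmp 3,0)
jne start: taken
after mov edx, [eax]: edx=M[212]=5
after sub edx, 13: edx=5-13=-8
after sub edx, 2: edx=(-8)-2=-10
after add eax, 4: eax=212+4=216
after sub esi, 1: esi=3-1=2
cmp esi, 0  (cmp 2,0)
jne start: taken
after mov edx, [eax]: edx=M[216]=-6
after sub edx, 13: edx=(-6)-13=-19
after sub edx, 2: edx=(-19)-2=-21
after add eax, 4: eax=216+4=220
after sub esi, 1: esi=2-1=1
cmp esi, 0  (cmp 1,0)
jne start: taken
After step 38: eax = 220.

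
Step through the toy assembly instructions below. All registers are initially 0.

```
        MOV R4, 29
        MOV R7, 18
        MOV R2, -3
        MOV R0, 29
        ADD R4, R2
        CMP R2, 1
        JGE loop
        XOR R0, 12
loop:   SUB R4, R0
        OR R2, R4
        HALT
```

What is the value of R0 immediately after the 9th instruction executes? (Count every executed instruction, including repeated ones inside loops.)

17

after MOV R4, 29: R4=29
after MOV R7, 18: R7=18
after MOV R2, -3: R2=-3
after MOV R0, 29: R0=29
after ADD R4, R2: R4=29+(-3)=26
CMP R2, 1  (cmp -3,1)
JGE loop: not taken
after XOR R0, 12: R0=29^12=17
after SUB R4, R0: R4=26-17=9
After step 9: R0 = 17.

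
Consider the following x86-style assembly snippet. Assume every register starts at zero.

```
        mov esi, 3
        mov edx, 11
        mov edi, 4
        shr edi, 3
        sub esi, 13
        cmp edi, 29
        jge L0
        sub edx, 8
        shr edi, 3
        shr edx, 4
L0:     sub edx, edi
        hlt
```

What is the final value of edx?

after mov esi, 3: esi=3
after mov edx, 11: edx=11
after mov edi, 4: edi=4
after shr edi, 3: edi=4>>3=0
after sub esi, 13: esi=3-13=-10
cmp edi, 29  (cmp 0,29)
jge L0: not taken
after sub edx, 8: edx=11-8=3
after shr edi, 3: edi=0>>3=0
after shr edx, 4: edx=3>>4=0
after sub edx, edi: edx=0-0=0
halt.

0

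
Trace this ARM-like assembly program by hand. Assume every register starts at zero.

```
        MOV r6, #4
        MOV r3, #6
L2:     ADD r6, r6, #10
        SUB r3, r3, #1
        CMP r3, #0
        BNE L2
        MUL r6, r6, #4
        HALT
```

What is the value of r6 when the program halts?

r6=4
r3=6
r6=4+10=14
r3=6-1=5
CMP r3, #0  (cmp 5,0)
BNE L2: taken
r6=14+10=24
r3=5-1=4
CMP r3, #0  (cmp 4,0)
BNE L2: taken
r6=24+10=34
r3=4-1=3
CMP r3, #0  (cmp 3,0)
BNE L2: taken
r6=34+10=44
r3=3-1=2
CMP r3, #0  (cmp 2,0)
BNE L2: taken
r6=44+10=54
r3=2-1=1
CMP r3, #0  (cmp 1,0)
BNE L2: taken
r6=54+10=64
r3=1-1=0
CMP r3, #0  (cmp 0,0)
BNE L2: not taken
r6=64*4=256
halt.

256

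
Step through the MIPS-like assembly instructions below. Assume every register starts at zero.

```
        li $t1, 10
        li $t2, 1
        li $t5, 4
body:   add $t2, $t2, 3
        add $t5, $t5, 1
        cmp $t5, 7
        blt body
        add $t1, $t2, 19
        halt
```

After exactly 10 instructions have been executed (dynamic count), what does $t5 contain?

6

after li $t1, 10: $t1=10
after li $t2, 1: $t2=1
after li $t5, 4: $t5=4
after add $t2, $t2, 3: $t2=1+3=4
after add $t5, $t5, 1: $t5=4+1=5
cmp $t5, 7  (cmp 5,7)
blt body: taken
after add $t2, $t2, 3: $t2=4+3=7
after add $t5, $t5, 1: $t5=5+1=6
cmp $t5, 7  (cmp 6,7)
After step 10: $t5 = 6.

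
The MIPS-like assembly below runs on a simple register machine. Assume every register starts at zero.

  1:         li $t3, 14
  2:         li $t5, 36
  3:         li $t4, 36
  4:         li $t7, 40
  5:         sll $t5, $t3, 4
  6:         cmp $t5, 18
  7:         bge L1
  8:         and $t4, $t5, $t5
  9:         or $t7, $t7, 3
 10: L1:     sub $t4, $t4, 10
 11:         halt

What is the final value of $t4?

26

$t3=14
$t5=36
$t4=36
$t7=40
$t5=14<<4=224
cmp $t5, 18  (cmp 224,18)
bge L1: taken
$t4=36-10=26
halt.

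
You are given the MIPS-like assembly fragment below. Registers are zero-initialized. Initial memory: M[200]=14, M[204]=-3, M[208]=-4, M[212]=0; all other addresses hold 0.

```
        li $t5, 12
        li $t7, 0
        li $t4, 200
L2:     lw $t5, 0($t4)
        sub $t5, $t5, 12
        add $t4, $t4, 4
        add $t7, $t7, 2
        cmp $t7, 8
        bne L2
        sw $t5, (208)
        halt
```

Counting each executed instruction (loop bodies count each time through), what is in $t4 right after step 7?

204

after li $t5, 12: $t5=12
after li $t7, 0: $t7=0
after li $t4, 200: $t4=200
after lw $t5, 0($t4): $t5=M[200]=14
after sub $t5, $t5, 12: $t5=14-12=2
after add $t4, $t4, 4: $t4=200+4=204
after add $t7, $t7, 2: $t7=0+2=2
After step 7: $t4 = 204.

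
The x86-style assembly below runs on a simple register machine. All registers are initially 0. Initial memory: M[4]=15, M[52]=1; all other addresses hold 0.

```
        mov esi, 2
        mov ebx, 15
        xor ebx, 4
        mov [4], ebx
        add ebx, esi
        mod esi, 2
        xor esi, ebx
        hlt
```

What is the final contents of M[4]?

mov esi, 2 → esi=2
mov ebx, 15 → ebx=15
xor ebx, 4 → ebx=15^4=11
mov [4], ebx → M[4]=11
add ebx, esi → ebx=11+2=13
mod esi, 2 → esi=2%2=0
xor esi, ebx → esi=0^13=13
halt.

11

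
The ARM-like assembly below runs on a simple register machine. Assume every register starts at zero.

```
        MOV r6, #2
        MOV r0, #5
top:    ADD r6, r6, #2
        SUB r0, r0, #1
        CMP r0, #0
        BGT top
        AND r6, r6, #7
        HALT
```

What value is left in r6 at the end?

4

r6=2
r0=5
r6=2+2=4
r0=5-1=4
CMP r0, #0  (cmp 4,0)
BGT top: taken
r6=4+2=6
r0=4-1=3
CMP r0, #0  (cmp 3,0)
BGT top: taken
r6=6+2=8
r0=3-1=2
CMP r0, #0  (cmp 2,0)
BGT top: taken
r6=8+2=10
r0=2-1=1
CMP r0, #0  (cmp 1,0)
BGT top: taken
r6=10+2=12
r0=1-1=0
CMP r0, #0  (cmp 0,0)
BGT top: not taken
r6=12&7=4
halt.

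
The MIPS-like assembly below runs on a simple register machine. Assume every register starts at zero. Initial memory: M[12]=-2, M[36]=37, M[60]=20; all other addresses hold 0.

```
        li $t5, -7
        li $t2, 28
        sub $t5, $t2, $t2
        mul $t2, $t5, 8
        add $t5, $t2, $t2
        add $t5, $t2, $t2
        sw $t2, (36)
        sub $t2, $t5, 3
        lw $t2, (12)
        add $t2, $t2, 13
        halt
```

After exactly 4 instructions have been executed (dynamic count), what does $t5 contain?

after li $t5, -7: $t5=-7
after li $t2, 28: $t2=28
after sub $t5, $t2, $t2: $t5=28-28=0
after mul $t2, $t5, 8: $t2=0*8=0
After step 4: $t5 = 0.

0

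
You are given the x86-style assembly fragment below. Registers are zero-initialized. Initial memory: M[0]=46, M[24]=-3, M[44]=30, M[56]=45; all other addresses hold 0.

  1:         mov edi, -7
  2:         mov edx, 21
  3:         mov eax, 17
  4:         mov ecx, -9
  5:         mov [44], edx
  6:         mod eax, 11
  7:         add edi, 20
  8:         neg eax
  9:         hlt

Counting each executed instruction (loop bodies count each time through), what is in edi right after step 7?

after mov edi, -7: edi=-7
after mov edx, 21: edx=21
after mov eax, 17: eax=17
after mov ecx, -9: ecx=-9
mov [44], edx → M[44]=21
after mod eax, 11: eax=17%11=6
after add edi, 20: edi=(-7)+20=13
After step 7: edi = 13.

13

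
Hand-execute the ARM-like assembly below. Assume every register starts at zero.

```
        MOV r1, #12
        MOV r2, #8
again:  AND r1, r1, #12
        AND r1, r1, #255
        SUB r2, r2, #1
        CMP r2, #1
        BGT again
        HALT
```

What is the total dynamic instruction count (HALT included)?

after MOV r1, #12: r1=12
after MOV r2, #8: r2=8
after AND r1, r1, #12: r1=12&12=12
after AND r1, r1, #255: r1=12&255=12
after SUB r2, r2, #1: r2=8-1=7
CMP r2, #1  (cmp 7,1)
BGT again: taken
after AND r1, r1, #12: r1=12&12=12
after AND r1, r1, #255: r1=12&255=12
after SUB r2, r2, #1: r2=7-1=6
CMP r2, #1  (cmp 6,1)
BGT again: taken
after AND r1, r1, #12: r1=12&12=12
after AND r1, r1, #255: r1=12&255=12
after SUB r2, r2, #1: r2=6-1=5
CMP r2, #1  (cmp 5,1)
BGT again: taken
after AND r1, r1, #12: r1=12&12=12
after AND r1, r1, #255: r1=12&255=12
after SUB r2, r2, #1: r2=5-1=4
CMP r2, #1  (cmp 4,1)
BGT again: taken
after AND r1, r1, #12: r1=12&12=12
after AND r1, r1, #255: r1=12&255=12
after SUB r2, r2, #1: r2=4-1=3
CMP r2, #1  (cmp 3,1)
BGT again: taken
after AND r1, r1, #12: r1=12&12=12
after AND r1, r1, #255: r1=12&255=12
after SUB r2, r2, #1: r2=3-1=2
CMP r2, #1  (cmp 2,1)
BGT again: taken
after AND r1, r1, #12: r1=12&12=12
after AND r1, r1, #255: r1=12&255=12
after SUB r2, r2, #1: r2=2-1=1
CMP r2, #1  (cmp 1,1)
BGT again: not taken
halt.
Total executed instructions: 38.

38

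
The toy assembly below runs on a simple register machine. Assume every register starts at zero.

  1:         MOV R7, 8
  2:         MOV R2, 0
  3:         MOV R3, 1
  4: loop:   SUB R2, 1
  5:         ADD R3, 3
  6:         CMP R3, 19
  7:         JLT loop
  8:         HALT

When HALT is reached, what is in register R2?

MOV R7, 8 → R7=8
MOV R2, 0 → R2=0
MOV R3, 1 → R3=1
SUB R2, 1 → R2=0-1=-1
ADD R3, 3 → R3=1+3=4
CMP R3, 19  (cmp 4,19)
JLT loop: taken
SUB R2, 1 → R2=(-1)-1=-2
ADD R3, 3 → R3=4+3=7
CMP R3, 19  (cmp 7,19)
JLT loop: taken
SUB R2, 1 → R2=(-2)-1=-3
ADD R3, 3 → R3=7+3=10
CMP R3, 19  (cmp 10,19)
JLT loop: taken
SUB R2, 1 → R2=(-3)-1=-4
ADD R3, 3 → R3=10+3=13
CMP R3, 19  (cmp 13,19)
JLT loop: taken
SUB R2, 1 → R2=(-4)-1=-5
ADD R3, 3 → R3=13+3=16
CMP R3, 19  (cmp 16,19)
JLT loop: taken
SUB R2, 1 → R2=(-5)-1=-6
ADD R3, 3 → R3=16+3=19
CMP R3, 19  (cmp 19,19)
JLT loop: not taken
halt.

-6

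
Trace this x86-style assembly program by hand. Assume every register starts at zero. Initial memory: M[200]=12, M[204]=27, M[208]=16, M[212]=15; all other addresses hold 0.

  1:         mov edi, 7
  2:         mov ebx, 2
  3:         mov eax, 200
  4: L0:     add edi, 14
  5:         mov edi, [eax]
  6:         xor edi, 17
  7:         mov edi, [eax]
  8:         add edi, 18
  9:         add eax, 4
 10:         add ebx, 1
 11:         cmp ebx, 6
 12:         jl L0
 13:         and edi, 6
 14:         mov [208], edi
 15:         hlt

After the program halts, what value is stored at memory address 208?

after mov edi, 7: edi=7
after mov ebx, 2: ebx=2
after mov eax, 200: eax=200
after add edi, 14: edi=7+14=21
after mov edi, [eax]: edi=M[200]=12
after xor edi, 17: edi=12^17=29
after mov edi, [eax]: edi=M[200]=12
after add edi, 18: edi=12+18=30
after add eax, 4: eax=200+4=204
after add ebx, 1: ebx=2+1=3
cmp ebx, 6  (cmp 3,6)
jl L0: taken
after add edi, 14: edi=30+14=44
after mov edi, [eax]: edi=M[204]=27
after xor edi, 17: edi=27^17=10
after mov edi, [eax]: edi=M[204]=27
after add edi, 18: edi=27+18=45
after add eax, 4: eax=204+4=208
after add ebx, 1: ebx=3+1=4
cmp ebx, 6  (cmp 4,6)
jl L0: taken
after add edi, 14: edi=45+14=59
after mov edi, [eax]: edi=M[208]=16
after xor edi, 17: edi=16^17=1
after mov edi, [eax]: edi=M[208]=16
after add edi, 18: edi=16+18=34
after add eax, 4: eax=208+4=212
after add ebx, 1: ebx=4+1=5
cmp ebx, 6  (cmp 5,6)
jl L0: taken
after add edi, 14: edi=34+14=48
after mov edi, [eax]: edi=M[212]=15
after xor edi, 17: edi=15^17=30
after mov edi, [eax]: edi=M[212]=15
after add edi, 18: edi=15+18=33
after add eax, 4: eax=212+4=216
after add ebx, 1: ebx=5+1=6
cmp ebx, 6  (cmp 6,6)
jl L0: not taken
after and edi, 6: edi=33&6=0
mov [208], edi → M[208]=0
halt.

0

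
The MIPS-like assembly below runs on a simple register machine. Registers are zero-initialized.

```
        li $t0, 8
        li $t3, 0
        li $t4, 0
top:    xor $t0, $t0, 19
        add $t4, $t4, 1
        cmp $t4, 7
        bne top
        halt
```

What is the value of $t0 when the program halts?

after li $t0, 8: $t0=8
after li $t3, 0: $t3=0
after li $t4, 0: $t4=0
after xor $t0, $t0, 19: $t0=8^19=27
after add $t4, $t4, 1: $t4=0+1=1
cmp $t4, 7  (cmp 1,7)
bne top: taken
after xor $t0, $t0, 19: $t0=27^19=8
after add $t4, $t4, 1: $t4=1+1=2
cmp $t4, 7  (cmp 2,7)
bne top: taken
after xor $t0, $t0, 19: $t0=8^19=27
after add $t4, $t4, 1: $t4=2+1=3
cmp $t4, 7  (cmp 3,7)
bne top: taken
after xor $t0, $t0, 19: $t0=27^19=8
after add $t4, $t4, 1: $t4=3+1=4
cmp $t4, 7  (cmp 4,7)
bne top: taken
after xor $t0, $t0, 19: $t0=8^19=27
after add $t4, $t4, 1: $t4=4+1=5
cmp $t4, 7  (cmp 5,7)
bne top: taken
after xor $t0, $t0, 19: $t0=27^19=8
after add $t4, $t4, 1: $t4=5+1=6
cmp $t4, 7  (cmp 6,7)
bne top: taken
after xor $t0, $t0, 19: $t0=8^19=27
after add $t4, $t4, 1: $t4=6+1=7
cmp $t4, 7  (cmp 7,7)
bne top: not taken
halt.

27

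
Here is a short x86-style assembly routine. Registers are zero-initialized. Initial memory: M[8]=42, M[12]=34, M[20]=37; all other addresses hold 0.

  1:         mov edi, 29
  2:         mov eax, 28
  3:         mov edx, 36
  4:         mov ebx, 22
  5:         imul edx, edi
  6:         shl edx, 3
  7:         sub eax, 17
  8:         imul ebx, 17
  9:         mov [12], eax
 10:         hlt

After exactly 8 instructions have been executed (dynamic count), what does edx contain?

8352

mov edi, 29 → edi=29
mov eax, 28 → eax=28
mov edx, 36 → edx=36
mov ebx, 22 → ebx=22
imul edx, edi → edx=36*29=1044
shl edx, 3 → edx=1044<<3=8352
sub eax, 17 → eax=28-17=11
imul ebx, 17 → ebx=22*17=374
After step 8: edx = 8352.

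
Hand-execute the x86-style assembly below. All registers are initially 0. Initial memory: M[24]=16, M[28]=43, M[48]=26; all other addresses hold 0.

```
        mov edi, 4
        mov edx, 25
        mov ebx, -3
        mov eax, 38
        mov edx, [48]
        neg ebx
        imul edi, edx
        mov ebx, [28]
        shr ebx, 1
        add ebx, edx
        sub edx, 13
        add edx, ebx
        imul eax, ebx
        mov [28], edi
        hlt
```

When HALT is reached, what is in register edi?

mov edi, 4 → edi=4
mov edx, 25 → edx=25
mov ebx, -3 → ebx=-3
mov eax, 38 → eax=38
mov edx, [48] → edx=M[48]=26
neg ebx → ebx=-(-3)=3
imul edi, edx → edi=4*26=104
mov ebx, [28] → ebx=M[28]=43
shr ebx, 1 → ebx=43>>1=21
add ebx, edx → ebx=21+26=47
sub edx, 13 → edx=26-13=13
add edx, ebx → edx=13+47=60
imul eax, ebx → eax=38*47=1786
mov [28], edi → M[28]=104
halt.

104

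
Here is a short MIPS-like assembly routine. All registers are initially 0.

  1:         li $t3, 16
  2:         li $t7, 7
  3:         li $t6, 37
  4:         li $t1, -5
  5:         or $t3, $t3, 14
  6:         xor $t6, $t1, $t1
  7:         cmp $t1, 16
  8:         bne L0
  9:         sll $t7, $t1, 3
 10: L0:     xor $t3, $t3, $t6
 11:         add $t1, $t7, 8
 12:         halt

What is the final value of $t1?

after li $t3, 16: $t3=16
after li $t7, 7: $t7=7
after li $t6, 37: $t6=37
after li $t1, -5: $t1=-5
after or $t3, $t3, 14: $t3=16|14=30
after xor $t6, $t1, $t1: $t6=(-5)^(-5)=0
cmp $t1, 16  (cmp -5,16)
bne L0: taken
after xor $t3, $t3, $t6: $t3=30^0=30
after add $t1, $t7, 8: $t1=7+8=15
halt.

15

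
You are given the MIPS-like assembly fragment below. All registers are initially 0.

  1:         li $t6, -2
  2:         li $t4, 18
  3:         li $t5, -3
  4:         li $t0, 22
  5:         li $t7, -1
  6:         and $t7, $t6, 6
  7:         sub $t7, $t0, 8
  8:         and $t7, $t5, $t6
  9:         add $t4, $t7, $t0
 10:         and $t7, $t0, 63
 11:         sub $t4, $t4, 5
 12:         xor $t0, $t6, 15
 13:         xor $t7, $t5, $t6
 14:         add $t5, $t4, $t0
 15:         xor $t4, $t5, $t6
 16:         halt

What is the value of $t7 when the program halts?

after li $t6, -2: $t6=-2
after li $t4, 18: $t4=18
after li $t5, -3: $t5=-3
after li $t0, 22: $t0=22
after li $t7, -1: $t7=-1
after and $t7, $t6, 6: $t7=(-2)&6=6
after sub $t7, $t0, 8: $t7=22-8=14
after and $t7, $t5, $t6: $t7=(-3)&(-2)=-4
after add $t4, $t7, $t0: $t4=(-4)+22=18
after and $t7, $t0, 63: $t7=22&63=22
after sub $t4, $t4, 5: $t4=18-5=13
after xor $t0, $t6, 15: $t0=(-2)^15=-15
after xor $t7, $t5, $t6: $t7=(-3)^(-2)=3
after add $t5, $t4, $t0: $t5=13+(-15)=-2
after xor $t4, $t5, $t6: $t4=(-2)^(-2)=0
halt.

3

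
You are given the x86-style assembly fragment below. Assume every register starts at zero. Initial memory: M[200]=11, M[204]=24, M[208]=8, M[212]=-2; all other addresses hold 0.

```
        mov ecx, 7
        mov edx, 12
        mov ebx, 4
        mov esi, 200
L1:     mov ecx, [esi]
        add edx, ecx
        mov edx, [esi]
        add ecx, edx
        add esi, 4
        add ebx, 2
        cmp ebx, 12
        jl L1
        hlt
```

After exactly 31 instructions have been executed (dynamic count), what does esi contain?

212

after mov ecx, 7: ecx=7
after mov edx, 12: edx=12
after mov ebx, 4: ebx=4
after mov esi, 200: esi=200
after mov ecx, [esi]: ecx=M[200]=11
after add edx, ecx: edx=12+11=23
after mov edx, [esi]: edx=M[200]=11
after add ecx, edx: ecx=11+11=22
after add esi, 4: esi=200+4=204
after add ebx, 2: ebx=4+2=6
cmp ebx, 12  (cmp 6,12)
jl L1: taken
after mov ecx, [esi]: ecx=M[204]=24
after add edx, ecx: edx=11+24=35
after mov edx, [esi]: edx=M[204]=24
after add ecx, edx: ecx=24+24=48
after add esi, 4: esi=204+4=208
after add ebx, 2: ebx=6+2=8
cmp ebx, 12  (cmp 8,12)
jl L1: taken
after mov ecx, [esi]: ecx=M[208]=8
after add edx, ecx: edx=24+8=32
after mov edx, [esi]: edx=M[208]=8
after add ecx, edx: ecx=8+8=16
after add esi, 4: esi=208+4=212
after add ebx, 2: ebx=8+2=10
cmp ebx, 12  (cmp 10,12)
jl L1: taken
after mov ecx, [esi]: ecx=M[212]=-2
after add edx, ecx: edx=8+(-2)=6
after mov edx, [esi]: edx=M[212]=-2
After step 31: esi = 212.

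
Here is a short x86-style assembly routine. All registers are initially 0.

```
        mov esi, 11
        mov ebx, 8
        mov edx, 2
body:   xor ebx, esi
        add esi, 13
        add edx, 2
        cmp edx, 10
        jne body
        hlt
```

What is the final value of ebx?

12

esi=11
ebx=8
edx=2
ebx=8^11=3
esi=11+13=24
edx=2+2=4
cmp edx, 10  (cmp 4,10)
jne body: taken
ebx=3^24=27
esi=24+13=37
edx=4+2=6
cmp edx, 10  (cmp 6,10)
jne body: taken
ebx=27^37=62
esi=37+13=50
edx=6+2=8
cmp edx, 10  (cmp 8,10)
jne body: taken
ebx=62^50=12
esi=50+13=63
edx=8+2=10
cmp edx, 10  (cmp 10,10)
jne body: not taken
halt.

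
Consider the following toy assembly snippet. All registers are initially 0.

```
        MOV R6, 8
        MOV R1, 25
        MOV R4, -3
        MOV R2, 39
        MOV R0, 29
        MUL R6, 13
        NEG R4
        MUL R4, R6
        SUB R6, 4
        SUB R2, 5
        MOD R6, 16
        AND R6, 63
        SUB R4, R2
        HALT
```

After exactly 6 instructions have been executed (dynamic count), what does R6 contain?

R6=8
R1=25
R4=-3
R2=39
R0=29
R6=8*13=104
After step 6: R6 = 104.

104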